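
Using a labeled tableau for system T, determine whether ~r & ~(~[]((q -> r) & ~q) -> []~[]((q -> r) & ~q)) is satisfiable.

Satisfiable (open branch found)

1. ~r & ~(~[]((q -> r) & ~q) -> []~[]((q -> r) & ~q)), w0
2. ~r, w0
3. ~(~[]((q -> r) & ~q) -> []~[]((q -> r) & ~q)), w0
4. ~[]((q -> r) & ~q), w0
5. ~[]~[]((q -> r) & ~q), w0
6. ~((q -> r) & ~q), w1
7. q, w1
8. []((q -> r) & ~q), w2
9. (q -> r) & ~q, w2
10. q -> r, w2
11. ~q, w2
12. r, w2
Accessibility: w0Rw0, w0Rw1, w0Rw2, w1Rw1, w2Rw2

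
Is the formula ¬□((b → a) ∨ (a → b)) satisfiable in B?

1. ¬□((b → a) ∨ (a → b)), w0
2. ¬((b → a) ∨ (a → b)), w1   [¬□-rule on 1: fresh world w1, w0Rw1]
3. ¬(b → a), w1   [¬∨-rule on 2]
4. ¬(a → b), w1   [¬∨-rule on 2]
5. b, w1   [¬→-rule on 3]
6. ¬a, w1   [¬→-rule on 3]
7. a, w1   [¬→-rule on 4]
8. ¬b, w1   [¬→-rule on 4]
Accessibility: w0Rw0, w0Rw1, w1Rw0, w1Rw1
Branch closes: a and ¬a both at w1.
Every branch closes; the branch above is one of them.

Unsatisfiable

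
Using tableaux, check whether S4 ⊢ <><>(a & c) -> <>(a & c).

Valid

Tableau for the negation ~(<><>(a & c) -> <>(a & c)):
1. ~(<><>(a & c) -> <>(a & c)), 0
2. <><>(a & c), 0
3. ~<>(a & c), 0
4. ~(a & c), 0
5. ~c, 0
6. <>(a & c), 1
7. ~(a & c), 1
8. ~c, 1
9. a & c, 2
10. a, 2
11. c, 2
12. ~(a & c), 2
13. ~c, 2
Accessibility: 0R0, 0R1, 0R2, 1R1, 1R2, 2R2
Branch closes: c and ~c both at 2.
Every branch of the negation's tableau closes; the branch above is one of them.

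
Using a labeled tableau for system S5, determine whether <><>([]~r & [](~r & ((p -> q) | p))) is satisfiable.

1. <><>([]~r & [](~r & ((p -> q) | p))), 0
2. <>([]~r & [](~r & ((p -> q) | p))), 1
3. []~r & [](~r & ((p -> q) | p)), 2
4. []~r, 2
5. [](~r & ((p -> q) | p)), 2
6. ~r, 0
7. ~r, 1
8. ~r, 2
9. ~r & ((p -> q) | p), 0
10. (p -> q) | p, 0
11. ~r & ((p -> q) | p), 1
12. (p -> q) | p, 1
13. ~r & ((p -> q) | p), 2
14. (p -> q) | p, 2
15. p, 0
16. p, 1
17. p, 2
Accessibility: 0R0, 0R1, 0R2, 1R0, 1R1, 1R2, 2R0, 2R1, 2R2

Satisfiable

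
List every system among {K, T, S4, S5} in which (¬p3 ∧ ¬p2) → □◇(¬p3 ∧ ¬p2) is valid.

S5

S5-tableau for the negation ¬((¬p3 ∧ ¬p2) → □◇(¬p3 ∧ ¬p2)):
1. ¬((¬p3 ∧ ¬p2) → □◇(¬p3 ∧ ¬p2)), u
2. ¬p3 ∧ ¬p2, u
3. ¬□◇(¬p3 ∧ ¬p2), u
4. ¬p3, u
5. ¬p2, u
6. ¬◇(¬p3 ∧ ¬p2), v
7. ¬(¬p3 ∧ ¬p2), u
8. ¬(¬p3 ∧ ¬p2), v
9. p2, u
Accessibility: uRu, uRv, vRu, vRv
Branch closes: p2 and ¬p2 both at u.
Every branch closes (one shown): valid in S5.
S4-tableau for the negation ¬((¬p3 ∧ ¬p2) → □◇(¬p3 ∧ ¬p2)):
1. ¬((¬p3 ∧ ¬p2) → □◇(¬p3 ∧ ¬p2)), u
2. ¬p3 ∧ ¬p2, u
3. ¬□◇(¬p3 ∧ ¬p2), u
4. ¬p3, u
5. ¬p2, u
6. ¬◇(¬p3 ∧ ¬p2), v
7. ¬(¬p3 ∧ ¬p2), v
8. p2, v
Accessibility: uRu, uRv, vRv
Complete open branch: countermodel on an S4-frame, so not valid in S4, nor in K, T (the same frame is also a K-frame and a T-frame).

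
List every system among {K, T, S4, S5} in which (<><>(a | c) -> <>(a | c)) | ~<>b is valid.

S4, S5

S4-tableau for the negation ~((<><>(a | c) -> <>(a | c)) | ~<>b):
1. ~((<><>(a | c) -> <>(a | c)) | ~<>b), u
2. ~(<><>(a | c) -> <>(a | c)), u
3. <>b, u
4. <><>(a | c), u
5. ~<>(a | c), u
6. ~(a | c), u
7. ~a, u
8. ~c, u
9. b, v
10. ~(a | c), v
11. ~a, v
12. ~c, v
13. <>(a | c), w
14. ~(a | c), w
15. ~a, w
16. ~c, w
17. a | c, x
18. ~(a | c), x
19. ~a, x
20. ~c, x
21. c, x
Accessibility: uRu, uRv, uRw, uRx, vRv, wRw, wRx, xRx
Branch closes: c and ~c both at x.
Every branch closes (one shown): valid in S4, hence also in S5 (every theorem of S4 is a theorem of S5).
T-tableau for the negation ~((<><>(a | c) -> <>(a | c)) | ~<>b):
1. ~((<><>(a | c) -> <>(a | c)) | ~<>b), u
2. ~(<><>(a | c) -> <>(a | c)), u
3. <>b, u
4. <><>(a | c), u
5. ~<>(a | c), u
6. ~(a | c), u
7. ~a, u
8. ~c, u
9. b, v
10. ~(a | c), v
11. ~a, v
12. ~c, v
13. <>(a | c), w
14. ~(a | c), w
15. ~a, w
16. ~c, w
17. a | c, x
18. c, x
Accessibility: uRu, uRv, uRw, vRv, wRw, wRx, xRx
Complete open branch: countermodel on a T-frame, so not valid in T, nor in K (the same frame is also a K-frame).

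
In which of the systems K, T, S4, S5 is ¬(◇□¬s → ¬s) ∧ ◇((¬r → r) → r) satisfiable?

S5-tableau for the formula:
1. ¬(◇□¬s → ¬s) ∧ ◇((¬r → r) → r), u
2. ¬(◇□¬s → ¬s), u
3. ◇((¬r → r) → r), u
4. ◇□¬s, u
5. s, u
6. (¬r → r) → r, v
7. ¬(¬r → r), v
8. ¬r, v
9. □¬s, w
10. ¬s, u
Accessibility: uRu, uRv, uRw, vRu, vRv, vRw, wRu, wRv, wRw
Branch closes: s and ¬s both at u.
Every branch closes (one shown): unsatisfiable in S5.
S4-tableau for the formula:
1. ¬(◇□¬s → ¬s) ∧ ◇((¬r → r) → r), u
2. ¬(◇□¬s → ¬s), u
3. ◇((¬r → r) → r), u
4. ◇□¬s, u
5. s, u
6. (¬r → r) → r, v
7. r, v
8. □¬s, w
9. ¬s, w
Accessibility: uRu, uRv, uRw, vRv, wRw
Complete open branch: satisfiable in S4, hence also in K, T (this S4-model is also a K-model and a T-model).

K, T, S4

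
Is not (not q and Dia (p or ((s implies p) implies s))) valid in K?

Tableau for the negation not q and Dia (p or ((s implies p) implies s)):
1. not q and Dia (p or ((s implies p) implies s)), w0
2. not q, w0   [and-rule on 1]
3. Dia (p or ((s implies p) implies s)), w0   [and-rule on 1]
4. p or ((s implies p) implies s), w1   [Dia-rule on 3: fresh world w1, w0Rw1]
5. (s implies p) implies s, w1   [or-rule on 4 (branches; this branch)]
6. s, w1   [implies-rule on 5 (branches; this branch)]
Accessibility: w0Rw1
The negation has an open branch (countermodel exists).

Not valid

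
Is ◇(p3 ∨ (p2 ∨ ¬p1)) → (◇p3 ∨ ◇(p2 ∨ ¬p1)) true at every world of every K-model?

Valid in K

Tableau for the negation ¬(◇(p3 ∨ (p2 ∨ ¬p1)) → (◇p3 ∨ ◇(p2 ∨ ¬p1))):
1. ¬(◇(p3 ∨ (p2 ∨ ¬p1)) → (◇p3 ∨ ◇(p2 ∨ ¬p1))), w0
2. ◇(p3 ∨ (p2 ∨ ¬p1)), w0   [¬→-rule on 1]
3. ¬(◇p3 ∨ ◇(p2 ∨ ¬p1)), w0   [¬→-rule on 1]
4. ¬◇p3, w0   [¬∨-rule on 3]
5. ¬◇(p2 ∨ ¬p1), w0   [¬∨-rule on 3]
6. p3 ∨ (p2 ∨ ¬p1), w1   [◇-rule on 2: fresh world w1, w0Rw1]
7. ¬p3, w1   [¬◇-rule on 4 via w0Rw1]
8. ¬(p2 ∨ ¬p1), w1   [¬◇-rule on 5 via w0Rw1]
9. ¬p2, w1   [¬∨-rule on 8]
10. p1, w1   [¬∨-rule on 8]
11. p2 ∨ ¬p1, w1   [∨-rule on 6 (branches; this branch)]
12. ¬p1, w1   [∨-rule on 11 (branches; this branch)]
Accessibility: w0Rw1
Branch closes: p1 and ¬p1 both at w1.
Every branch of the negation's tableau closes; the branch above is one of them.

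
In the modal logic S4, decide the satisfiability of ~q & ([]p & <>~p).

Unsatisfiable (every branch closes)

1. ~q & ([]p & <>~p), u
2. ~q, u
3. []p & <>~p, u
4. []p, u
5. <>~p, u
6. p, u
7. ~p, v
8. p, v
Accessibility: uRu, uRv, vRv
Branch closes: p and ~p both at v.
Every branch closes; the branch above is one of them.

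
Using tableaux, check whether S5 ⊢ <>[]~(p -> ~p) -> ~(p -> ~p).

Tableau for the negation ~(<>[]~(p -> ~p) -> ~(p -> ~p)):
1. ~(<>[]~(p -> ~p) -> ~(p -> ~p)), w0
2. <>[]~(p -> ~p), w0   [~->-rule on 1]
3. p -> ~p, w0   [~->-rule on 1]
4. ~p, w0   [->-rule on 3 (branches; this branch)]
5. []~(p -> ~p), w1   [<>-rule on 2: fresh world w1, w0Rw1]
6. ~(p -> ~p), w0   [[]-rule on 5 via w1Rw0]
7. p, w0   [~->-rule on 6]
Accessibility: w0Rw0, w0Rw1, w1Rw0, w1Rw1
Branch closes: p and ~p both at w0.
All branches of the negation close; one closing branch shown above.

Yes, valid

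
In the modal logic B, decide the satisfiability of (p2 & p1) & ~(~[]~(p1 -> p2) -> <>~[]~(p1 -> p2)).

Unsatisfiable

1. (p2 & p1) & ~(~[]~(p1 -> p2) -> <>~[]~(p1 -> p2)), 0
2. p2 & p1, 0   [&-rule on 1]
3. ~(~[]~(p1 -> p2) -> <>~[]~(p1 -> p2)), 0   [&-rule on 1]
4. p2, 0   [&-rule on 2]
5. p1, 0   [&-rule on 2]
6. ~[]~(p1 -> p2), 0   [~->-rule on 3]
7. ~<>~[]~(p1 -> p2), 0   [~->-rule on 3]
8. []~(p1 -> p2), 0   [~<>-rule on 7 via 0R0]
9. ~(p1 -> p2), 0   [[]-rule on 8 via 0R0]
10. ~p2, 0   [~->-rule on 9]
Accessibility: 0R0
Branch closes: p2 and ~p2 both at 0.
(One branch shown.) All branches close.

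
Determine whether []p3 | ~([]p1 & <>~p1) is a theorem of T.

Tableau for the negation ~([]p3 | ~([]p1 & <>~p1)):
1. ~([]p3 | ~([]p1 & <>~p1)), w0
2. ~[]p3, w0
3. []p1 & <>~p1, w0
4. []p1, w0
5. <>~p1, w0
6. p1, w0
7. ~p3, w1
8. p1, w1
9. ~p1, w2
10. p1, w2
Accessibility: w0Rw0, w0Rw1, w0Rw2, w1Rw1, w2Rw2
Branch closes: p1 and ~p1 both at w2.
All branches of the negation close; one closing branch shown above.

Valid in T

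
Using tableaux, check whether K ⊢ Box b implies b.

No, not valid

Tableau for the negation not (Box b implies b):
1. not (Box b implies b), u
2. Box b, u   [neg-implies-rule on 1]
3. not b, u   [neg-implies-rule on 1]
The negation has an open branch (countermodel exists).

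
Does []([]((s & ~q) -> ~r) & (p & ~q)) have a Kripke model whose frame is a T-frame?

Satisfiable (open branch found)

1. []([]((s & ~q) -> ~r) & (p & ~q)), 0
2. []((s & ~q) -> ~r) & (p & ~q), 0
3. []((s & ~q) -> ~r), 0
4. p & ~q, 0
5. p, 0
6. ~q, 0
7. (s & ~q) -> ~r, 0
8. ~r, 0
Accessibility: 0R0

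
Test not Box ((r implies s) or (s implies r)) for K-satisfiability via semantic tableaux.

1. not Box ((r implies s) or (s implies r)), w0
2. not ((r implies s) or (s implies r)), w1   [neg-Box-rule on 1: fresh world w1, w0Rw1]
3. not (r implies s), w1   [neg-or-rule on 2]
4. not (s implies r), w1   [neg-or-rule on 2]
5. r, w1   [neg-implies-rule on 3]
6. not s, w1   [neg-implies-rule on 3]
7. s, w1   [neg-implies-rule on 4]
8. not r, w1   [neg-implies-rule on 4]
Accessibility: w0Rw1
Branch closes: s and not s both at w1.
(One branch shown.) All branches close.

No, unsatisfiable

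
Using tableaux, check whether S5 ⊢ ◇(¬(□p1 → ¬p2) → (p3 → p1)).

Tableau for the negation ¬◇(¬(□p1 → ¬p2) → (p3 → p1)):
1. ¬◇(¬(□p1 → ¬p2) → (p3 → p1)), 0
2. ¬(¬(□p1 → ¬p2) → (p3 → p1)), 0
3. ¬(□p1 → ¬p2), 0
4. ¬(p3 → p1), 0
5. □p1, 0
6. p2, 0
7. p3, 0
8. ¬p1, 0
9. p1, 0
Accessibility: 0R0
Branch closes: p1 and ¬p1 both at 0.
Every branch of the negation's tableau closes; the branch above is one of them.

Valid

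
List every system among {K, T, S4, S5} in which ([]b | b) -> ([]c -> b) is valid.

T, S4, S5

K-tableau for the negation ~(([]b | b) -> ([]c -> b)):
1. ~(([]b | b) -> ([]c -> b)), u
2. []b | b, u   [~->-rule on 1]
3. ~([]c -> b), u   [~->-rule on 1]
4. []c, u   [~->-rule on 3]
5. ~b, u   [~->-rule on 3]
6. []b, u   [|-rule on 2 (branches; this branch)]
Complete open branch: countermodel on a K-frame, so not valid in K.
T-tableau for the negation ~(([]b | b) -> ([]c -> b)):
1. ~(([]b | b) -> ([]c -> b)), u
2. []b | b, u   [~->-rule on 1]
3. ~([]c -> b), u   [~->-rule on 1]
4. []c, u   [~->-rule on 3]
5. ~b, u   [~->-rule on 3]
6. c, u   [[]-rule on 4 via uRu]
7. []b, u   [|-rule on 2 (branches; this branch)]
8. b, u   [[]-rule on 7 via uRu]
Accessibility: uRu
Branch closes: b and ~b both at u.
Every branch closes (one shown): valid in T, hence also in S4, S5 (every theorem of T is a theorem of S4 and S5).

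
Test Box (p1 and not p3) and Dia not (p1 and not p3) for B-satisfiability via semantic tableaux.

1. Box (p1 and not p3) and Dia not (p1 and not p3), u
2. Box (p1 and not p3), u
3. Dia not (p1 and not p3), u
4. p1 and not p3, u
5. p1, u
6. not p3, u
7. not (p1 and not p3), v
8. p1 and not p3, v
9. p1, v
10. not p3, v
11. p3, v
Accessibility: uRu, uRv, vRu, vRv
Branch closes: p3 and not p3 both at v.
All branches of the tableau close; one closing branch shown above.

Unsatisfiable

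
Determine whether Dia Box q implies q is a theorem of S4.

No, not valid

Tableau for the negation not (Dia Box q implies q):
1. not (Dia Box q implies q), u
2. Dia Box q, u
3. not q, u
4. Box q, v
5. q, v
Accessibility: uRu, uRv, vRv
The negation has an open branch (countermodel exists).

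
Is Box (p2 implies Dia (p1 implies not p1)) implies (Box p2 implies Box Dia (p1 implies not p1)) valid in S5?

Valid in S5

Tableau for the negation not (Box (p2 implies Dia (p1 implies not p1)) implies (Box p2 implies Box Dia (p1 implies not p1))):
1. not (Box (p2 implies Dia (p1 implies not p1)) implies (Box p2 implies Box Dia (p1 implies not p1))), u
2. Box (p2 implies Dia (p1 implies not p1)), u
3. not (Box p2 implies Box Dia (p1 implies not p1)), u
4. Box p2, u
5. not Box Dia (p1 implies not p1), u
6. p2 implies Dia (p1 implies not p1), u
7. p2, u
8. Dia (p1 implies not p1), u
9. not Dia (p1 implies not p1), v
10. p2 implies Dia (p1 implies not p1), v
11. p2, v
12. not (p1 implies not p1), u
13. p1, u
14. not (p1 implies not p1), v
15. p1, v
16. Dia (p1 implies not p1), v
17. p1 implies not p1, w
18. p2 implies Dia (p1 implies not p1), w
19. p2, w
20. not (p1 implies not p1), w
21. p1, w
22. not p1, w
Accessibility: uRu, uRv, uRw, vRu, vRv, vRw, wRu, wRv, wRw
Branch closes: p1 and not p1 both at w.
Every branch of the negation's tableau closes; the branch above is one of them.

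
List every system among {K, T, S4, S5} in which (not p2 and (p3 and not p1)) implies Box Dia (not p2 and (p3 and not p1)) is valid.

S5

S4-tableau for the negation not ((not p2 and (p3 and not p1)) implies Box Dia (not p2 and (p3 and not p1))):
1. not ((not p2 and (p3 and not p1)) implies Box Dia (not p2 and (p3 and not p1))), w0
2. not p2 and (p3 and not p1), w0   [neg-implies-rule on 1]
3. not Box Dia (not p2 and (p3 and not p1)), w0   [neg-implies-rule on 1]
4. not p2, w0   [and-rule on 2]
5. p3 and not p1, w0   [and-rule on 2]
6. p3, w0   [and-rule on 5]
7. not p1, w0   [and-rule on 5]
8. not Dia (not p2 and (p3 and not p1)), w1   [neg-Box-rule on 3: fresh world w1, w0Rw1]
9. not (not p2 and (p3 and not p1)), w1   [neg-Dia-rule on 8 via w1Rw1]
10. not (p3 and not p1), w1   [neg-and-rule on 9 (branches; this branch)]
11. p1, w1   [neg-and-rule on 10 (branches; this branch)]
Accessibility: w0Rw0, w0Rw1, w1Rw1
Complete open branch: countermodel on an S4-frame, so not valid in S4, nor in K, T (the same frame is also a K-frame and a T-frame).
S5-tableau for the negation not ((not p2 and (p3 and not p1)) implies Box Dia (not p2 and (p3 and not p1))):
1. not ((not p2 and (p3 and not p1)) implies Box Dia (not p2 and (p3 and not p1))), w0
2. not p2 and (p3 and not p1), w0   [neg-implies-rule on 1]
3. not Box Dia (not p2 and (p3 and not p1)), w0   [neg-implies-rule on 1]
4. not p2, w0   [and-rule on 2]
5. p3 and not p1, w0   [and-rule on 2]
6. p3, w0   [and-rule on 5]
7. not p1, w0   [and-rule on 5]
8. not Dia (not p2 and (p3 and not p1)), w1   [neg-Box-rule on 3: fresh world w1, w0Rw1]
9. not (not p2 and (p3 and not p1)), w0   [neg-Dia-rule on 8 via w1Rw0]
10. not (not p2 and (p3 and not p1)), w1   [neg-Dia-rule on 8 via w1Rw1]
11. not (p3 and not p1), w0   [neg-and-rule on 9 (branches; this branch)]
12. not (p3 and not p1), w1   [neg-and-rule on 10 (branches; this branch)]
13. p1, w0   [neg-and-rule on 11 (branches; this branch)]
Accessibility: w0Rw0, w0Rw1, w1Rw0, w1Rw1
Branch closes: p1 and not p1 both at w0.
Every branch closes (one shown): valid in S5.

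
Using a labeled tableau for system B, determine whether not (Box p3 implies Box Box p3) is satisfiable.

Yes, satisfiable

1. not (Box p3 implies Box Box p3), w0
2. Box p3, w0
3. not Box Box p3, w0
4. p3, w0
5. not Box p3, w1
6. p3, w1
7. not p3, w2
Accessibility: w0Rw0, w0Rw1, w1Rw0, w1Rw1, w1Rw2, w2Rw1, w2Rw2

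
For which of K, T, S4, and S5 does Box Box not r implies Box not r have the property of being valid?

T-tableau for the negation not (Box Box not r implies Box not r):
1. not (Box Box not r implies Box not r), w0
2. Box Box not r, w0   [neg-implies-rule on 1]
3. not Box not r, w0   [neg-implies-rule on 1]
4. Box not r, w0   [Box-rule on 2 via w0Rw0]
5. not r, w0   [Box-rule on 4 via w0Rw0]
6. r, w1   [neg-Box-rule on 3: fresh world w1, w0Rw1]
7. Box not r, w1   [Box-rule on 2 via w0Rw1]
8. not r, w1   [Box-rule on 4 via w0Rw1]
Accessibility: w0Rw0, w0Rw1, w1Rw1
Branch closes: r and not r both at w1.
Every branch closes (one shown): valid in T, hence also in S4, S5 (every theorem of T is a theorem of S4 and S5).
K-tableau for the negation not (Box Box not r implies Box not r):
1. not (Box Box not r implies Box not r), w0
2. Box Box not r, w0   [neg-implies-rule on 1]
3. not Box not r, w0   [neg-implies-rule on 1]
4. r, w1   [neg-Box-rule on 3: fresh world w1, w0Rw1]
5. Box not r, w1   [Box-rule on 2 via w0Rw1]
Accessibility: w0Rw1
Complete open branch: countermodel on a K-frame, so not valid in K.

T, S4, S5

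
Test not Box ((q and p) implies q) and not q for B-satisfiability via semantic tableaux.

1. not Box ((q and p) implies q) and not q, u
2. not Box ((q and p) implies q), u   [and-rule on 1]
3. not q, u   [and-rule on 1]
4. not ((q and p) implies q), v   [neg-Box-rule on 2: fresh world v, uRv]
5. q and p, v   [neg-implies-rule on 4]
6. not q, v   [neg-implies-rule on 4]
7. q, v   [and-rule on 5]
8. p, v   [and-rule on 5]
Accessibility: uRu, uRv, vRu, vRv
Branch closes: q and not q both at v.
(One branch shown.) All branches close.

Unsatisfiable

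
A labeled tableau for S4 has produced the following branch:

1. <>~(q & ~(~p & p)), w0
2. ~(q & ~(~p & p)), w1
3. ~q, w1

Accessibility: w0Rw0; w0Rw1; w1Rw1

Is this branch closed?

There is no literal clash: for every atom and world, at most one sign appears.

Open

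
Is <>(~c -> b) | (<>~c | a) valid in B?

Yes, valid

Tableau for the negation ~(<>(~c -> b) | (<>~c | a)):
1. ~(<>(~c -> b) | (<>~c | a)), w0
2. ~<>(~c -> b), w0
3. ~(<>~c | a), w0
4. ~<>~c, w0
5. ~a, w0
6. ~(~c -> b), w0
7. ~c, w0
8. ~b, w0
9. c, w0
Accessibility: w0Rw0
Branch closes: c and ~c both at w0.
All branches of the negation close; one closing branch shown above.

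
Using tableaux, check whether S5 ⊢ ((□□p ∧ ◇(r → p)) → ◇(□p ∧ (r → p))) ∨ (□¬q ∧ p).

Tableau for the negation ¬(((□□p ∧ ◇(r → p)) → ◇(□p ∧ (r → p))) ∨ (□¬q ∧ p)):
1. ¬(((□□p ∧ ◇(r → p)) → ◇(□p ∧ (r → p))) ∨ (□¬q ∧ p)), 0
2. ¬((□□p ∧ ◇(r → p)) → ◇(□p ∧ (r → p))), 0
3. ¬(□¬q ∧ p), 0
4. □□p ∧ ◇(r → p), 0
5. ¬◇(□p ∧ (r → p)), 0
6. □□p, 0
7. ◇(r → p), 0
8. ¬(□p ∧ (r → p)), 0
9. □p, 0
10. p, 0
11. ¬□¬q, 0
12. ¬□p, 0
13. r → p, 1
14. ¬(□p ∧ (r → p)), 1
15. □p, 1
16. p, 1
17. ¬□p, 1
18. q, 2
19. ¬(□p ∧ (r → p)), 2
20. □p, 2
21. p, 2
22. ¬□p, 2
23. ¬p, 3
24. ¬(□p ∧ (r → p)), 3
25. □p, 3
26. p, 3
Accessibility: 0R0, 0R1, 0R2, 0R3, 1R0, 1R1, 1R2, 1R3, 2R0, 2R1, 2R2, 2R3, 3R0, 3R1, 3R2, 3R3
Branch closes: p and ¬p both at 3.
Every branch of the negation's tableau closes; the branch above is one of them.

Valid in S5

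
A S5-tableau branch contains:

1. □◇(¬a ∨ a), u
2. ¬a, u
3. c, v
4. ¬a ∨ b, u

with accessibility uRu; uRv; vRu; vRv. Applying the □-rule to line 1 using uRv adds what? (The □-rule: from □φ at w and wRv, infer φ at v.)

◇(¬a ∨ a), v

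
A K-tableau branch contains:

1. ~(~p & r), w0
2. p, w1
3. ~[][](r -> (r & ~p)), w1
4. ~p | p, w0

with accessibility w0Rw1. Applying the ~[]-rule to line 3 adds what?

a fresh world w2 with w1Rw2, and ~[](r -> (r & ~p)) at w2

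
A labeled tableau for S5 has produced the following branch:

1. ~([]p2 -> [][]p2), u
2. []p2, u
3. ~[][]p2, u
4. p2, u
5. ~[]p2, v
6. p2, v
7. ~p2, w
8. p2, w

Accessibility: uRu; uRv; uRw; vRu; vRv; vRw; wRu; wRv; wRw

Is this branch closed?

Closed

Both p2 and ~p2 appear at w.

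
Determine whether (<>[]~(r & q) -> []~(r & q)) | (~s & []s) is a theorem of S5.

Tableau for the negation ~((<>[]~(r & q) -> []~(r & q)) | (~s & []s)):
1. ~((<>[]~(r & q) -> []~(r & q)) | (~s & []s)), 0
2. ~(<>[]~(r & q) -> []~(r & q)), 0
3. ~(~s & []s), 0
4. <>[]~(r & q), 0
5. ~[]~(r & q), 0
6. ~[]s, 0
7. []~(r & q), 1
8. ~(r & q), 0
9. ~(r & q), 1
10. ~q, 0
11. ~q, 1
12. r & q, 2
13. r, 2
14. q, 2
15. ~(r & q), 2
16. ~q, 2
Accessibility: 0R0, 0R1, 0R2, 1R0, 1R1, 1R2, 2R0, 2R1, 2R2
Branch closes: q and ~q both at 2.
Every branch of the negation's tableau closes; the branch above is one of them.

Yes, valid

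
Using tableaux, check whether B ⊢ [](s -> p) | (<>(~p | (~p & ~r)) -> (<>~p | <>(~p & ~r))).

Valid in B

Tableau for the negation ~([](s -> p) | (<>(~p | (~p & ~r)) -> (<>~p | <>(~p & ~r)))):
1. ~([](s -> p) | (<>(~p | (~p & ~r)) -> (<>~p | <>(~p & ~r)))), u
2. ~[](s -> p), u
3. ~(<>(~p | (~p & ~r)) -> (<>~p | <>(~p & ~r))), u
4. <>(~p | (~p & ~r)), u
5. ~(<>~p | <>(~p & ~r)), u
6. ~<>~p, u
7. ~<>(~p & ~r), u
8. p, u
9. ~(~p & ~r), u
10. r, u
11. ~(s -> p), v
12. s, v
13. ~p, v
14. p, v
Accessibility: uRu, uRv, vRu, vRv
Branch closes: p and ~p both at v.
Every branch of the negation's tableau closes; the branch above is one of them.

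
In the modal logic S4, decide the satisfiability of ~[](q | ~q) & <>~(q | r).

1. ~[](q | ~q) & <>~(q | r), w0
2. ~[](q | ~q), w0
3. <>~(q | r), w0
4. ~(q | ~q), w1
5. ~q, w1
6. q, w1
Accessibility: w0Rw0, w0Rw1, w1Rw1
Branch closes: q and ~q both at w1.
(One branch shown.) All branches close.

Unsatisfiable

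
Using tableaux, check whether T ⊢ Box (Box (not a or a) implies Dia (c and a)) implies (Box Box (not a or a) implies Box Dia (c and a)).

Valid

Tableau for the negation not (Box (Box (not a or a) implies Dia (c and a)) implies (Box Box (not a or a) implies Box Dia (c and a))):
1. not (Box (Box (not a or a) implies Dia (c and a)) implies (Box Box (not a or a) implies Box Dia (c and a))), 0
2. Box (Box (not a or a) implies Dia (c and a)), 0   [neg-implies-rule on 1]
3. not (Box Box (not a or a) implies Box Dia (c and a)), 0   [neg-implies-rule on 1]
4. Box Box (not a or a), 0   [neg-implies-rule on 3]
5. not Box Dia (c and a), 0   [neg-implies-rule on 3]
6. Box (not a or a) implies Dia (c and a), 0   [Box-rule on 2 via 0R0]
7. Box (not a or a), 0   [Box-rule on 4 via 0R0]
8. not a or a, 0   [Box-rule on 7 via 0R0]
9. Dia (c and a), 0   [implies-rule on 6 (branches; this branch)]
10. a, 0   [or-rule on 8 (branches; this branch)]
11. not Dia (c and a), 1   [neg-Box-rule on 5: fresh world 1, 0R1]
12. Box (not a or a) implies Dia (c and a), 1   [Box-rule on 2 via 0R1]
13. Box (not a or a), 1   [Box-rule on 4 via 0R1]
14. not a or a, 1   [Box-rule on 7 via 0R1]
15. not (c and a), 1   [neg-Dia-rule on 11 via 1R1]
16. Dia (c and a), 1   [implies-rule on 12 (branches; this branch)]
17. a, 1   [or-rule on 14 (branches; this branch)]
18. not c, 1   [neg-and-rule on 15 (branches; this branch)]
19. c and a, 2   [Dia-rule on 9: fresh world 2, 0R2]
20. c, 2   [and-rule on 19]
21. a, 2   [and-rule on 19]
22. Box (not a or a) implies Dia (c and a), 2   [Box-rule on 2 via 0R2]
23. Box (not a or a), 2   [Box-rule on 4 via 0R2]
24. not a or a, 2   [Box-rule on 7 via 0R2]
25. Dia (c and a), 2   [implies-rule on 22 (branches; this branch)]
26. c and a, 3   [Dia-rule on 16: fresh world 3, 1R3]
27. c, 3   [and-rule on 26]
28. a, 3   [and-rule on 26]
29. not (c and a), 3   [neg-Dia-rule on 11 via 1R3]
30. not a or a, 3   [Box-rule on 13 via 1R3]
31. not a, 3   [neg-and-rule on 29 (branches; this branch)]
Accessibility: 0R0, 0R1, 0R2, 1R1, 1R3, 2R2, 3R3
Branch closes: a and not a both at 3.
All branches of the negation close; one closing branch shown above.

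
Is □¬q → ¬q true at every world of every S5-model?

Yes, valid

Tableau for the negation ¬(□¬q → ¬q):
1. ¬(□¬q → ¬q), 0
2. □¬q, 0
3. q, 0
4. ¬q, 0
Accessibility: 0R0
Branch closes: q and ¬q both at 0.
Every branch of the negation's tableau closes; the branch above is one of them.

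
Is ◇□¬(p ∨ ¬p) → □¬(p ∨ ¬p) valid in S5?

Tableau for the negation ¬(◇□¬(p ∨ ¬p) → □¬(p ∨ ¬p)):
1. ¬(◇□¬(p ∨ ¬p) → □¬(p ∨ ¬p)), w0
2. ◇□¬(p ∨ ¬p), w0
3. ¬□¬(p ∨ ¬p), w0
4. □¬(p ∨ ¬p), w1
5. ¬(p ∨ ¬p), w0
6. ¬p, w0
7. p, w0
Accessibility: w0Rw0, w0Rw1, w1Rw0, w1Rw1
Branch closes: p and ¬p both at w0.
Every branch of the negation's tableau closes; the branch above is one of them.

Yes, valid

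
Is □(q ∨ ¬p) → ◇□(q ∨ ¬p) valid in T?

Valid in T

Tableau for the negation ¬(□(q ∨ ¬p) → ◇□(q ∨ ¬p)):
1. ¬(□(q ∨ ¬p) → ◇□(q ∨ ¬p)), 0
2. □(q ∨ ¬p), 0   [¬→-rule on 1]
3. ¬◇□(q ∨ ¬p), 0   [¬→-rule on 1]
4. q ∨ ¬p, 0   [□-rule on 2 via 0R0]
5. ¬□(q ∨ ¬p), 0   [¬◇-rule on 3 via 0R0]
6. ¬p, 0   [∨-rule on 4 (branches; this branch)]
7. ¬(q ∨ ¬p), 1   [¬□-rule on 5: fresh world 1, 0R1]
8. ¬q, 1   [¬∨-rule on 7]
9. p, 1   [¬∨-rule on 7]
10. q ∨ ¬p, 1   [□-rule on 2 via 0R1]
11. ¬□(q ∨ ¬p), 1   [¬◇-rule on 3 via 0R1]
12. ¬p, 1   [∨-rule on 10 (branches; this branch)]
Accessibility: 0R0, 0R1, 1R1
Branch closes: p and ¬p both at 1.
Every branch of the negation's tableau closes; the branch above is one of them.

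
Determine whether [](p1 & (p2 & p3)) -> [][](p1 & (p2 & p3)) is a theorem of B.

No, not valid

Tableau for the negation ~([](p1 & (p2 & p3)) -> [][](p1 & (p2 & p3))):
1. ~([](p1 & (p2 & p3)) -> [][](p1 & (p2 & p3))), u
2. [](p1 & (p2 & p3)), u
3. ~[][](p1 & (p2 & p3)), u
4. p1 & (p2 & p3), u
5. p1, u
6. p2 & p3, u
7. p2, u
8. p3, u
9. ~[](p1 & (p2 & p3)), v
10. p1 & (p2 & p3), v
11. p1, v
12. p2 & p3, v
13. p2, v
14. p3, v
15. ~(p1 & (p2 & p3)), w
16. ~(p2 & p3), w
17. ~p3, w
Accessibility: uRu, uRv, vRu, vRv, vRw, wRv, wRw
The negation has an open branch (countermodel exists).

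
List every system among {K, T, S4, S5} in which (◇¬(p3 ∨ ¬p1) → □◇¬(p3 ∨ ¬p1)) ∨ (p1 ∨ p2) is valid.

S5

S5-tableau for the negation ¬((◇¬(p3 ∨ ¬p1) → □◇¬(p3 ∨ ¬p1)) ∨ (p1 ∨ p2)):
1. ¬((◇¬(p3 ∨ ¬p1) → □◇¬(p3 ∨ ¬p1)) ∨ (p1 ∨ p2)), w0
2. ¬(◇¬(p3 ∨ ¬p1) → □◇¬(p3 ∨ ¬p1)), w0
3. ¬(p1 ∨ p2), w0
4. ◇¬(p3 ∨ ¬p1), w0
5. ¬□◇¬(p3 ∨ ¬p1), w0
6. ¬p1, w0
7. ¬p2, w0
8. ¬(p3 ∨ ¬p1), w1
9. ¬p3, w1
10. p1, w1
11. ¬◇¬(p3 ∨ ¬p1), w2
12. p3 ∨ ¬p1, w0
13. p3 ∨ ¬p1, w1
14. p3 ∨ ¬p1, w2
15. ¬p1, w1
Accessibility: w0Rw0, w0Rw1, w0Rw2, w1Rw0, w1Rw1, w1Rw2, w2Rw0, w2Rw1, w2Rw2
Branch closes: p1 and ¬p1 both at w1.
Every branch closes (one shown): valid in S5.
S4-tableau for the negation ¬((◇¬(p3 ∨ ¬p1) → □◇¬(p3 ∨ ¬p1)) ∨ (p1 ∨ p2)):
1. ¬((◇¬(p3 ∨ ¬p1) → □◇¬(p3 ∨ ¬p1)) ∨ (p1 ∨ p2)), w0
2. ¬(◇¬(p3 ∨ ¬p1) → □◇¬(p3 ∨ ¬p1)), w0
3. ¬(p1 ∨ p2), w0
4. ◇¬(p3 ∨ ¬p1), w0
5. ¬□◇¬(p3 ∨ ¬p1), w0
6. ¬p1, w0
7. ¬p2, w0
8. ¬(p3 ∨ ¬p1), w1
9. ¬p3, w1
10. p1, w1
11. ¬◇¬(p3 ∨ ¬p1), w2
12. p3 ∨ ¬p1, w2
13. ¬p1, w2
Accessibility: w0Rw0, w0Rw1, w0Rw2, w1Rw1, w2Rw2
Complete open branch: countermodel on an S4-frame, so not valid in S4, nor in K, T (the same frame is also a K-frame and a T-frame).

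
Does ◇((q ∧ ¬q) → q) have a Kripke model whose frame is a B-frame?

Satisfiable (open branch found)

1. ◇((q ∧ ¬q) → q), w0
2. (q ∧ ¬q) → q, w1   [◇-rule on 1: fresh world w1, w0Rw1]
3. q, w1   [→-rule on 2 (branches; this branch)]
Accessibility: w0Rw0, w0Rw1, w1Rw0, w1Rw1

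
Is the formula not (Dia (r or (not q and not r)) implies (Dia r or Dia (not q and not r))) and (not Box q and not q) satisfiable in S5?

No, unsatisfiable

1. not (Dia (r or (not q and not r)) implies (Dia r or Dia (not q and not r))) and (not Box q and not q), w0
2. not (Dia (r or (not q and not r)) implies (Dia r or Dia (not q and not r))), w0
3. not Box q and not q, w0
4. Dia (r or (not q and not r)), w0
5. not (Dia r or Dia (not q and not r)), w0
6. not Box q, w0
7. not q, w0
8. not Dia r, w0
9. not Dia (not q and not r), w0
10. not r, w0
11. not (not q and not r), w0
12. r, w0
Accessibility: w0Rw0
Branch closes: r and not r both at w0.
(One branch shown.) All branches close.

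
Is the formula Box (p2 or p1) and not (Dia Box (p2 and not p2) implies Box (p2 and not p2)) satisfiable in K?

Yes, satisfiable

1. Box (p2 or p1) and not (Dia Box (p2 and not p2) implies Box (p2 and not p2)), w0
2. Box (p2 or p1), w0   [and-rule on 1]
3. not (Dia Box (p2 and not p2) implies Box (p2 and not p2)), w0   [and-rule on 1]
4. Dia Box (p2 and not p2), w0   [neg-implies-rule on 3]
5. not Box (p2 and not p2), w0   [neg-implies-rule on 3]
6. Box (p2 and not p2), w1   [Dia-rule on 4: fresh world w1, w0Rw1]
7. p2 or p1, w1   [Box-rule on 2 via w0Rw1]
8. p1, w1   [or-rule on 7 (branches; this branch)]
9. not (p2 and not p2), w2   [neg-Box-rule on 5: fresh world w2, w0Rw2]
10. p2 or p1, w2   [Box-rule on 2 via w0Rw2]
11. p2, w2   [neg-and-rule on 9 (branches; this branch)]
12. p1, w2   [or-rule on 10 (branches; this branch)]
Accessibility: w0Rw1, w0Rw2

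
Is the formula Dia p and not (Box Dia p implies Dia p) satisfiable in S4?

Unsatisfiable

1. Dia p and not (Box Dia p implies Dia p), w0
2. Dia p, w0
3. not (Box Dia p implies Dia p), w0
4. Box Dia p, w0
5. not Dia p, w0
6. not p, w0
7. p, w1
8. Dia p, w1
9. not p, w1
Accessibility: w0Rw0, w0Rw1, w1Rw1
Branch closes: p and not p both at w1.
All branches of the tableau close; one closing branch shown above.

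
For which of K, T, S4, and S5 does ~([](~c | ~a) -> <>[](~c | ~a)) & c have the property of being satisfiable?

K

T-tableau for the formula:
1. ~([](~c | ~a) -> <>[](~c | ~a)) & c, w0
2. ~([](~c | ~a) -> <>[](~c | ~a)), w0
3. c, w0
4. [](~c | ~a), w0
5. ~<>[](~c | ~a), w0
6. ~c | ~a, w0
7. ~[](~c | ~a), w0
8. ~a, w0
9. ~(~c | ~a), w1
10. c, w1
11. a, w1
12. ~c | ~a, w1
13. ~[](~c | ~a), w1
14. ~a, w1
Accessibility: w0Rw0, w0Rw1, w1Rw1
Branch closes: a and ~a both at w1.
Every branch closes (one shown): unsatisfiable in T, hence also in S4, S5 (every S4/S5-frame is a T-frame).
K-tableau for the formula:
1. ~([](~c | ~a) -> <>[](~c | ~a)) & c, w0
2. ~([](~c | ~a) -> <>[](~c | ~a)), w0
3. c, w0
4. [](~c | ~a), w0
5. ~<>[](~c | ~a), w0
Complete open branch: satisfiable in K.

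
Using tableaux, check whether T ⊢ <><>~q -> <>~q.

Invalid (countermodel exists)

Tableau for the negation ~(<><>~q -> <>~q):
1. ~(<><>~q -> <>~q), 0
2. <><>~q, 0
3. ~<>~q, 0
4. q, 0
5. <>~q, 1
6. q, 1
7. ~q, 2
Accessibility: 0R0, 0R1, 1R1, 1R2, 2R2
The negation has an open branch (countermodel exists).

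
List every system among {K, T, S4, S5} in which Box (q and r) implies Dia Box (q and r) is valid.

T-tableau for the negation not (Box (q and r) implies Dia Box (q and r)):
1. not (Box (q and r) implies Dia Box (q and r)), u
2. Box (q and r), u
3. not Dia Box (q and r), u
4. q and r, u
5. q, u
6. r, u
7. not Box (q and r), u
8. not (q and r), v
9. q and r, v
10. q, v
11. r, v
12. not Box (q and r), v
13. not r, v
Accessibility: uRu, uRv, vRv
Branch closes: r and not r both at v.
Every branch closes (one shown): valid in T, hence also in S4, S5 (every theorem of T is a theorem of S4 and S5).
K-tableau for the negation not (Box (q and r) implies Dia Box (q and r)):
1. not (Box (q and r) implies Dia Box (q and r)), u
2. Box (q and r), u
3. not Dia Box (q and r), u
Complete open branch: countermodel on a K-frame, so not valid in K.

T, S4, S5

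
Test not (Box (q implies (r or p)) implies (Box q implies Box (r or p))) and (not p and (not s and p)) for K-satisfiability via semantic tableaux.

Unsatisfiable

1. not (Box (q implies (r or p)) implies (Box q implies Box (r or p))) and (not p and (not s and p)), 0
2. not (Box (q implies (r or p)) implies (Box q implies Box (r or p))), 0
3. not p and (not s and p), 0
4. Box (q implies (r or p)), 0
5. not (Box q implies Box (r or p)), 0
6. not p, 0
7. not s and p, 0
8. Box q, 0
9. not Box (r or p), 0
10. not s, 0
11. p, 0
Branch closes: p and not p both at 0.
Every branch closes; the branch above is one of them.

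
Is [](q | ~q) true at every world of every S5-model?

Yes, valid

Tableau for the negation ~[](q | ~q):
1. ~[](q | ~q), 0
2. ~(q | ~q), 1
3. ~q, 1
4. q, 1
Accessibility: 0R0, 0R1, 1R0, 1R1
Branch closes: q and ~q both at 1.
All branches of the negation close; one closing branch shown above.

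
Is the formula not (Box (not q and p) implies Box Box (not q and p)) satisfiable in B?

Satisfiable

1. not (Box (not q and p) implies Box Box (not q and p)), w0
2. Box (not q and p), w0
3. not Box Box (not q and p), w0
4. not q and p, w0
5. not q, w0
6. p, w0
7. not Box (not q and p), w1
8. not q and p, w1
9. not q, w1
10. p, w1
11. not (not q and p), w2
12. not p, w2
Accessibility: w0Rw0, w0Rw1, w1Rw0, w1Rw1, w1Rw2, w2Rw1, w2Rw2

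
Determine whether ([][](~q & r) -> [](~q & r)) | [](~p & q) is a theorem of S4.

Tableau for the negation ~(([][](~q & r) -> [](~q & r)) | [](~p & q)):
1. ~(([][](~q & r) -> [](~q & r)) | [](~p & q)), w0
2. ~([][](~q & r) -> [](~q & r)), w0
3. ~[](~p & q), w0
4. [][](~q & r), w0
5. ~[](~q & r), w0
6. [](~q & r), w0
7. ~q & r, w0
8. ~q, w0
9. r, w0
10. ~(~p & q), w1
11. [](~q & r), w1
12. ~q & r, w1
13. ~q, w1
14. r, w1
15. ~(~q & r), w2
16. [](~q & r), w2
17. ~q & r, w2
18. ~q, w2
19. r, w2
20. ~r, w2
Accessibility: w0Rw0, w0Rw1, w0Rw2, w1Rw1, w2Rw2
Branch closes: r and ~r both at w2.
Every branch of the negation's tableau closes; the branch above is one of them.

Yes, valid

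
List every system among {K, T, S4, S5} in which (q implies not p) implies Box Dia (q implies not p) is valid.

S5-tableau for the negation not ((q implies not p) implies Box Dia (q implies not p)):
1. not ((q implies not p) implies Box Dia (q implies not p)), 0
2. q implies not p, 0
3. not Box Dia (q implies not p), 0
4. not p, 0
5. not Dia (q implies not p), 1
6. not (q implies not p), 0
7. q, 0
8. p, 0
Accessibility: 0R0, 0R1, 1R0, 1R1
Branch closes: p and not p both at 0.
Every branch closes (one shown): valid in S5.
S4-tableau for the negation not ((q implies not p) implies Box Dia (q implies not p)):
1. not ((q implies not p) implies Box Dia (q implies not p)), 0
2. q implies not p, 0
3. not Box Dia (q implies not p), 0
4. not p, 0
5. not Dia (q implies not p), 1
6. not (q implies not p), 1
7. q, 1
8. p, 1
Accessibility: 0R0, 0R1, 1R1
Complete open branch: countermodel on an S4-frame, so not valid in S4, nor in K, T (the same frame is also a K-frame and a T-frame).

S5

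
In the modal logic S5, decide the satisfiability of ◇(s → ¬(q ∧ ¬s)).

Yes, satisfiable

1. ◇(s → ¬(q ∧ ¬s)), 0
2. s → ¬(q ∧ ¬s), 1
3. ¬(q ∧ ¬s), 1
4. s, 1
Accessibility: 0R0, 0R1, 1R0, 1R1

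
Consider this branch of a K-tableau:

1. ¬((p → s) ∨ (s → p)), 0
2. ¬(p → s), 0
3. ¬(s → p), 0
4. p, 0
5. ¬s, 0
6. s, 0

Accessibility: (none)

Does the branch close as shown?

Both s and ¬s appear at 0.

Yes, closed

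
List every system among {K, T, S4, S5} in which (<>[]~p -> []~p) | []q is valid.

S5

S5-tableau for the negation ~((<>[]~p -> []~p) | []q):
1. ~((<>[]~p -> []~p) | []q), u
2. ~(<>[]~p -> []~p), u
3. ~[]q, u
4. <>[]~p, u
5. ~[]~p, u
6. ~q, v
7. []~p, w
8. ~p, u
9. ~p, v
10. ~p, w
11. p, x
12. ~p, x
Accessibility: uRu, uRv, uRw, uRx, vRu, vRv, vRw, vRx, wRu, wRv, wRw, wRx, xRu, xRv, xRw, xRx
Branch closes: p and ~p both at x.
Every branch closes (one shown): valid in S5.
S4-tableau for the negation ~((<>[]~p -> []~p) | []q):
1. ~((<>[]~p -> []~p) | []q), u
2. ~(<>[]~p -> []~p), u
3. ~[]q, u
4. <>[]~p, u
5. ~[]~p, u
6. ~q, v
7. []~p, w
8. ~p, w
9. p, x
Accessibility: uRu, uRv, uRw, uRx, vRv, wRw, xRx
Complete open branch: countermodel on an S4-frame, so not valid in S4, nor in K, T (the same frame is also a K-frame and a T-frame).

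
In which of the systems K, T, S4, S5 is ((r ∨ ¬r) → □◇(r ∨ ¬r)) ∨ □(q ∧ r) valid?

T-tableau for the negation ¬(((r ∨ ¬r) → □◇(r ∨ ¬r)) ∨ □(q ∧ r)):
1. ¬(((r ∨ ¬r) → □◇(r ∨ ¬r)) ∨ □(q ∧ r)), w0
2. ¬((r ∨ ¬r) → □◇(r ∨ ¬r)), w0   [¬∨-rule on 1]
3. ¬□(q ∧ r), w0   [¬∨-rule on 1]
4. r ∨ ¬r, w0   [¬→-rule on 2]
5. ¬□◇(r ∨ ¬r), w0   [¬→-rule on 2]
6. ¬r, w0   [∨-rule on 4 (branches; this branch)]
7. ¬(q ∧ r), w1   [¬□-rule on 3: fresh world w1, w0Rw1]
8. ¬r, w1   [¬∧-rule on 7 (branches; this branch)]
9. ¬◇(r ∨ ¬r), w2   [¬□-rule on 5: fresh world w2, w0Rw2]
10. ¬(r ∨ ¬r), w2   [¬◇-rule on 9 via w2Rw2]
11. ¬r, w2   [¬∨-rule on 10]
12. r, w2   [¬∨-rule on 10]
Accessibility: w0Rw0, w0Rw1, w0Rw2, w1Rw1, w2Rw2
Branch closes: r and ¬r both at w2.
Every branch closes (one shown): valid in T, hence also in S4, S5 (every theorem of T is a theorem of S4 and S5).
K-tableau for the negation ¬(((r ∨ ¬r) → □◇(r ∨ ¬r)) ∨ □(q ∧ r)):
1. ¬(((r ∨ ¬r) → □◇(r ∨ ¬r)) ∨ □(q ∧ r)), w0
2. ¬((r ∨ ¬r) → □◇(r ∨ ¬r)), w0   [¬∨-rule on 1]
3. ¬□(q ∧ r), w0   [¬∨-rule on 1]
4. r ∨ ¬r, w0   [¬→-rule on 2]
5. ¬□◇(r ∨ ¬r), w0   [¬→-rule on 2]
6. ¬r, w0   [∨-rule on 4 (branches; this branch)]
7. ¬(q ∧ r), w1   [¬□-rule on 3: fresh world w1, w0Rw1]
8. ¬r, w1   [¬∧-rule on 7 (branches; this branch)]
9. ¬◇(r ∨ ¬r), w2   [¬□-rule on 5: fresh world w2, w0Rw2]
Accessibility: w0Rw1, w0Rw2
Complete open branch: countermodel on a K-frame, so not valid in K.

T, S4, S5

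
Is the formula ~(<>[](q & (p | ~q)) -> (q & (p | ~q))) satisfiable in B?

1. ~(<>[](q & (p | ~q)) -> (q & (p | ~q))), 0
2. <>[](q & (p | ~q)), 0
3. ~(q & (p | ~q)), 0
4. ~(p | ~q), 0
5. ~p, 0
6. q, 0
7. [](q & (p | ~q)), 1
8. q & (p | ~q), 0
9. p | ~q, 0
10. q & (p | ~q), 1
11. q, 1
12. p | ~q, 1
13. ~q, 0
Accessibility: 0R0, 0R1, 1R0, 1R1
Branch closes: q and ~q both at 0.
All branches of the tableau close; one closing branch shown above.

No, unsatisfiable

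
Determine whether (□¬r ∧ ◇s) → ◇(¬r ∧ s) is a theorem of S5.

Tableau for the negation ¬((□¬r ∧ ◇s) → ◇(¬r ∧ s)):
1. ¬((□¬r ∧ ◇s) → ◇(¬r ∧ s)), u
2. □¬r ∧ ◇s, u
3. ¬◇(¬r ∧ s), u
4. □¬r, u
5. ◇s, u
6. ¬(¬r ∧ s), u
7. ¬r, u
8. ¬s, u
9. s, v
10. ¬(¬r ∧ s), v
11. ¬r, v
12. ¬s, v
Accessibility: uRu, uRv, vRu, vRv
Branch closes: s and ¬s both at v.
All branches of the negation close; one closing branch shown above.

Valid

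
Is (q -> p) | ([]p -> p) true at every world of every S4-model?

Valid

Tableau for the negation ~((q -> p) | ([]p -> p)):
1. ~((q -> p) | ([]p -> p)), 0
2. ~(q -> p), 0
3. ~([]p -> p), 0
4. q, 0
5. ~p, 0
6. []p, 0
7. p, 0
Accessibility: 0R0
Branch closes: p and ~p both at 0.
All branches of the negation close; one closing branch shown above.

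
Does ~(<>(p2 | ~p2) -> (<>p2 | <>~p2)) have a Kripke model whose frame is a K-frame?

Unsatisfiable

1. ~(<>(p2 | ~p2) -> (<>p2 | <>~p2)), 0
2. <>(p2 | ~p2), 0   [~->-rule on 1]
3. ~(<>p2 | <>~p2), 0   [~->-rule on 1]
4. ~<>p2, 0   [~|-rule on 3]
5. ~<>~p2, 0   [~|-rule on 3]
6. p2 | ~p2, 1   [<>-rule on 2: fresh world 1, 0R1]
7. ~p2, 1   [~<>-rule on 4 via 0R1]
8. p2, 1   [~<>-rule on 5 via 0R1]
Accessibility: 0R1
Branch closes: p2 and ~p2 both at 1.
All branches of the tableau close; one closing branch shown above.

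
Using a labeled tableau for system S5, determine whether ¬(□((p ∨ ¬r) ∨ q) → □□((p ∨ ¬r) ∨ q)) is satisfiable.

1. ¬(□((p ∨ ¬r) ∨ q) → □□((p ∨ ¬r) ∨ q)), w0
2. □((p ∨ ¬r) ∨ q), w0
3. ¬□□((p ∨ ¬r) ∨ q), w0
4. (p ∨ ¬r) ∨ q, w0
5. p ∨ ¬r, w0
6. ¬r, w0
7. ¬□((p ∨ ¬r) ∨ q), w1
8. (p ∨ ¬r) ∨ q, w1
9. p ∨ ¬r, w1
10. ¬r, w1
11. ¬((p ∨ ¬r) ∨ q), w2
12. ¬(p ∨ ¬r), w2
13. ¬q, w2
14. ¬p, w2
15. r, w2
16. (p ∨ ¬r) ∨ q, w2
17. p ∨ ¬r, w2
18. ¬r, w2
Accessibility: w0Rw0, w0Rw1, w0Rw2, w1Rw0, w1Rw1, w1Rw2, w2Rw0, w2Rw1, w2Rw2
Branch closes: r and ¬r both at w2.
All branches of the tableau close; one closing branch shown above.

No, unsatisfiable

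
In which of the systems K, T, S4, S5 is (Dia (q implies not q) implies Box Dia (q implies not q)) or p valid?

S5-tableau for the negation not ((Dia (q implies not q) implies Box Dia (q implies not q)) or p):
1. not ((Dia (q implies not q) implies Box Dia (q implies not q)) or p), w0
2. not (Dia (q implies not q) implies Box Dia (q implies not q)), w0
3. not p, w0
4. Dia (q implies not q), w0
5. not Box Dia (q implies not q), w0
6. q implies not q, w1
7. not q, w1
8. not Dia (q implies not q), w2
9. not (q implies not q), w0
10. q, w0
11. not (q implies not q), w1
12. q, w1
Accessibility: w0Rw0, w0Rw1, w0Rw2, w1Rw0, w1Rw1, w1Rw2, w2Rw0, w2Rw1, w2Rw2
Branch closes: q and not q both at w1.
Every branch closes (one shown): valid in S5.
S4-tableau for the negation not ((Dia (q implies not q) implies Box Dia (q implies not q)) or p):
1. not ((Dia (q implies not q) implies Box Dia (q implies not q)) or p), w0
2. not (Dia (q implies not q) implies Box Dia (q implies not q)), w0
3. not p, w0
4. Dia (q implies not q), w0
5. not Box Dia (q implies not q), w0
6. q implies not q, w1
7. not q, w1
8. not Dia (q implies not q), w2
9. not (q implies not q), w2
10. q, w2
Accessibility: w0Rw0, w0Rw1, w0Rw2, w1Rw1, w2Rw2
Complete open branch: countermodel on an S4-frame, so not valid in S4, nor in K, T (the same frame is also a K-frame and a T-frame).

S5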